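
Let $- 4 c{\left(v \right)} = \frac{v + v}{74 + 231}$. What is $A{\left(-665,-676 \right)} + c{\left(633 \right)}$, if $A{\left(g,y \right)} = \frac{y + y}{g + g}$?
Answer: $- \frac{1717}{81130} \approx -0.021164$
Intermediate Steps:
$c{\left(v \right)} = - \frac{v}{610}$ ($c{\left(v \right)} = - \frac{\left(v + v\right) \frac{1}{74 + 231}}{4} = - \frac{2 v \frac{1}{305}}{4} = - \frac{\frac{2}{305} v}{4} = - \frac{v}{610}$)
$A{\left(g,y \right)} = \frac{y}{g}$ ($A{\left(g,y \right)} = \frac{2 y}{2 g} = 2 y \frac{1}{2 g} = \frac{y}{g}$)
$A{\left(-665,-676 \right)} + c{\left(633 \right)} = - \frac{676}{-665} - \frac{633}{610} = \left(-676\right) \left(- \frac{1}{665}\right) - \frac{633}{610} = \frac{676}{665} - \frac{633}{610} = - \frac{1717}{81130}$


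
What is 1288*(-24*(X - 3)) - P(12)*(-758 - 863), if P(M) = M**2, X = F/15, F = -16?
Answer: 1795664/5 ≈ 3.5913e+5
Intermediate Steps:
X = -16/15 ≈ -1.0667
1288*(-24*(X - 3)) - P(12)*(-758 - 863) = 1288*(-24*(-16/15 - 3)) - 12**2*(-758 - 863) = 1288*(-24*(-61/15)) - 144*(-1621) = 1288*(488/5) - 1*(-233424) = 628544/5 + 233424 = 1795664/5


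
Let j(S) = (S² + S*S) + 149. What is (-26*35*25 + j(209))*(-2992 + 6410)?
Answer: 221353098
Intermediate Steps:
j(S) = 149 + 2*S² (j(S) = (S² + S²) + 149 = 2*S² + 149 = 149 + 2*S²)
(-26*35*25 + j(209))*(-2992 + 6410) = (-26*35*25 + (149 + 2*209²))*(-2992 + 6410) = (-910*25 + (149 + 2*43681))*3418 = (-22750 + (149 + 87362))*3418 = (-22750 + 87511)*3418 = 64761*3418 = 221353098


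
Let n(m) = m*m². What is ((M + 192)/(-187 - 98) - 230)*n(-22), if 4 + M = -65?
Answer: 233095368/95 ≈ 2.4536e+6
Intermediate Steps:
M = -69 (M = -4 - 65 = -69)
n(m) = m³
((M + 192)/(-187 - 98) - 230)*n(-22) = ((-69 + 192)/(-187 - 98) - 230)*(-22)³ = (123/(-285) - 230)*(-10648) = (123*(-1/285) - 230)*(-10648) = (-41/95 - 230)*(-10648) = -21891/95*(-10648) = 233095368/95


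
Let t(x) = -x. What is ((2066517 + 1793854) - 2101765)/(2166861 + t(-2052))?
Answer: 586202/722971 ≈ 0.81082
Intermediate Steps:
((2066517 + 1793854) - 2101765)/(2166861 + t(-2052)) = ((2066517 + 1793854) - 2101765)/(2166861 - 1*(-2052)) = (3860371 - 2101765)/(2166861 + 2052) = 1758606/2168913 = 1758606*(1/2168913) = 586202/722971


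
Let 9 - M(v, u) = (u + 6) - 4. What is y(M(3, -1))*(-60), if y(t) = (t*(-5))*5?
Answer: 12000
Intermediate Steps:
M(v, u) = 7 - u (M(v, u) = 9 - ((u + 6) - 4) = 9 - ((6 + u) - 4) = 9 - (2 + u) = 9 + (-2 - u) = 7 - u)
y(t) = -25*t (y(t) = -5*t*5 = -25*t)
y(M(3, -1))*(-60) = -25*(7 - 1*(-1))*(-60) = -25*(7 + 1)*(-60) = -25*8*(-60) = -200*(-60) = 12000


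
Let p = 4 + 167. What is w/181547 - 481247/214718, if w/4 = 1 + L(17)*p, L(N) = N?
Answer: -84871349333/38981408746 ≈ -2.1772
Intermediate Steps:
p = 171
w = 11632 (w = 4*(1 + 17*171) = 4*(1 + 2907) = 4*2908 = 11632)
w/181547 - 481247/214718 = 11632/181547 - 481247/214718 = -84871349333/38981408746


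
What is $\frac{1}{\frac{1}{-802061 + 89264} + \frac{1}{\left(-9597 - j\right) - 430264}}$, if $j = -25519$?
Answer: $- \frac{98447244858}{375713} \approx -2.6203 \cdot 10^{5}$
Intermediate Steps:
$\frac{1}{\frac{1}{-802061 + 89264} + \frac{1}{\left(-9597 - j\right) - 430264}} = \frac{1}{\frac{1}{-802061 + 89264} + \frac{1}{\left(-9597 - -25519\right) - 430264}} = \frac{1}{\frac{1}{-712797} + \frac{1}{\left(-9597 + 25519\right) - 430264}} = \frac{1}{- \frac{1}{712797} + \frac{1}{15922 - 430264}} = \frac{1}{- \frac{1}{712797} + \frac{1}{-414342}} = \frac{1}{- \frac{1}{712797} - \frac{1}{414342}} = \frac{1}{- \frac{375713}{98447244858}} = - \frac{98447244858}{375713}$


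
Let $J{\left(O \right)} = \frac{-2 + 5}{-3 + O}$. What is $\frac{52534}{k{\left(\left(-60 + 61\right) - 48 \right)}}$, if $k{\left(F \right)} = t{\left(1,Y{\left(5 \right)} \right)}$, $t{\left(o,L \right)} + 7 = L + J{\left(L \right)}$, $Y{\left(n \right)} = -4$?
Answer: $- \frac{183869}{40} \approx -4596.7$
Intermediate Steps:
$J{\left(O \right)} = \frac{3}{-3 + O}$
$t{\left(o,L \right)} = -7 + L + \frac{3}{-3 + L}$ ($t{\left(o,L \right)} = -7 + \left(L + \frac{3}{-3 + L}\right) = -7 + L + \frac{3}{-3 + L}$)
$k{\left(F \right)} = - \frac{80}{7}$ ($k{\left(F \right)} = \frac{3 + \left(-7 - 4\right) \left(-3 - 4\right)}{-3 - 4} = \frac{3 - -77}{-7} = - \frac{3 + 77}{7} = \left(- \frac{1}{7}\right) 80 = - \frac{80}{7}$)
$\frac{52534}{k{\left(\left(-60 + 61\right) - 48 \right)}} = \frac{52534}{- \frac{80}{7}} = 52534 \left(- \frac{7}{80}\right) = - \frac{183869}{40}$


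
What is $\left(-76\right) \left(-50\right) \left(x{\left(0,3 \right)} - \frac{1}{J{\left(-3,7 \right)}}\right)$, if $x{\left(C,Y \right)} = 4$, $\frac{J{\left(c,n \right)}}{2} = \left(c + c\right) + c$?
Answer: $\frac{138700}{9} \approx 15411.0$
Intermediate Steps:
$J{\left(c,n \right)} = 6 c$ ($J{\left(c,n \right)} = 2 \left(\left(c + c\right) + c\right) = 2 \left(2 c + c\right) = 2 \cdot 3 c = 6 c$)
$\left(-76\right) \left(-50\right) \left(x{\left(0,3 \right)} - \frac{1}{J{\left(-3,7 \right)}}\right) = \left(-76\right) \left(-50\right) \left(4 - \frac{1}{6 \left(-3\right)}\right) = 3800 \left(4 - \frac{1}{-18}\right) = 3800 \left(4 - - \frac{1}{18}\right) = 3800 \left(4 + \frac{1}{18}\right) = 3800 \cdot \frac{73}{18} = \frac{138700}{9}$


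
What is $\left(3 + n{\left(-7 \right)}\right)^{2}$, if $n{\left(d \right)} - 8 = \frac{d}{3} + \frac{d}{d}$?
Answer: $\frac{841}{9} \approx 93.444$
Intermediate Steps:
$n{\left(d \right)} = 9 + \frac{d}{3}$ ($n{\left(d \right)} = 8 + \left(\frac{d}{3} + \frac{d}{d}\right) = 8 + \left(d \frac{1}{3} + 1\right) = 8 + \left(\frac{d}{3} + 1\right) = 8 + \left(1 + \frac{d}{3}\right) = 9 + \frac{d}{3}$)
$\left(3 + n{\left(-7 \right)}\right)^{2} = \left(3 + \left(9 + \frac{1}{3} \left(-7\right)\right)\right)^{2} = \left(3 + \left(9 - \frac{7}{3}\right)\right)^{2} = \left(3 + \frac{20}{3}\right)^{2} = \left(\frac{29}{3}\right)^{2} = \frac{841}{9}$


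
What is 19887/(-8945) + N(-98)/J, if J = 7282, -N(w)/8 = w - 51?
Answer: -67077347/32568745 ≈ -2.0596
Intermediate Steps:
N(w) = 408 - 8*w (N(w) = -8*(w - 51) = -8*(-51 + w) = 408 - 8*w)
19887/(-8945) + N(-98)/J = 19887/(-8945) + (408 - 8*(-98))/7282 = 19887*(-1/8945) + (408 + 784)*(1/7282) = -19887/8945 + 1192*(1/7282) = -19887/8945 + 596/3641 = -67077347/32568745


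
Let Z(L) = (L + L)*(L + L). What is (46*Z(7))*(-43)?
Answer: -387688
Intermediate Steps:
Z(L) = 4*L² (Z(L) = (2*L)*(2*L) = 4*L²)
(46*Z(7))*(-43) = (46*(4*7²))*(-43) = (46*(4*49))*(-43) = (46*196)*(-43) = 9016*(-43) = -387688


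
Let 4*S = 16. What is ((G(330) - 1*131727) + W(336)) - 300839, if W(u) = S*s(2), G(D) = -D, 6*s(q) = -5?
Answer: -1298698/3 ≈ -4.3290e+5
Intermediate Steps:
s(q) = -⅚ (s(q) = (⅙)*(-5) = -⅚)
S = 4 (S = (¼)*16 = 4)
W(u) = -10/3 (W(u) = 4*(-⅚) = -10/3)
((G(330) - 1*131727) + W(336)) - 300839 = ((-1*330 - 1*131727) - 10/3) - 300839 = ((-330 - 131727) - 10/3) - 300839 = (-132057 - 10/3) - 300839 = -396181/3 - 300839 = -1298698/3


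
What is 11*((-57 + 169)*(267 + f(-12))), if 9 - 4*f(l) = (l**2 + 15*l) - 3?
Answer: 343728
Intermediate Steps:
f(l) = 3 - 15*l/4 - l**2/4 (f(l) = 9/4 - ((l**2 + 15*l) - 3)/4 = 9/4 - (-3 + l**2 + 15*l)/4 = 9/4 + (3/4 - 15*l/4 - l**2/4) = 3 - 15*l/4 - l**2/4)
11*((-57 + 169)*(267 + f(-12))) = 11*((-57 + 169)*(267 + (3 - 15/4*(-12) - 1/4*(-12)**2))) = 11*(112*(267 + (3 + 45 - 1/4*144))) = 11*(112*(267 + (3 + 45 - 36))) = 11*(112*(267 + 12)) = 11*(112*279) = 11*31248 = 343728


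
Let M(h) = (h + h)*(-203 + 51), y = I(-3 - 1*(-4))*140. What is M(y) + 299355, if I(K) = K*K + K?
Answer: 214235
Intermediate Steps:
I(K) = K + K² (I(K) = K² + K = K + K²)
y = 280 (y = ((-3 - 1*(-4))*(1 + (-3 - 1*(-4))))*140 = ((-3 + 4)*(1 + (-3 + 4)))*140 = (1*(1 + 1))*140 = (1*2)*140 = 2*140 = 280)
M(h) = -304*h (M(h) = (2*h)*(-152) = -304*h)
M(y) + 299355 = -304*280 + 299355 = -85120 + 299355 = 214235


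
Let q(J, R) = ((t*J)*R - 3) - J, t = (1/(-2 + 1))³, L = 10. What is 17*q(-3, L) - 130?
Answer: 380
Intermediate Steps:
t = -1 (t = (1/(-1))³ = (-1)³ = -1)
q(J, R) = -3 - J - J*R (q(J, R) = ((-J)*R - 3) - J = (-J*R - 3) - J = (-3 - J*R) - J = -3 - J - J*R)
17*q(-3, L) - 130 = 17*(-3 - 1*(-3) - 1*(-3)*10) - 130 = 17*(-3 + 3 + 30) - 130 = 17*30 - 130 = 510 - 130 = 380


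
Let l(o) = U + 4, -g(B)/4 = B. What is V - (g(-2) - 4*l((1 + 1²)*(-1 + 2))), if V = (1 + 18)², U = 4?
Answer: 385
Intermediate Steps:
g(B) = -4*B
l(o) = 8 (l(o) = 4 + 4 = 8)
V = 361 (V = 19² = 361)
V - (g(-2) - 4*l((1 + 1²)*(-1 + 2))) = 361 - (-4*(-2) - 4*8) = 361 - (8 - 32) = 361 - 1*(-24) = 361 + 24 = 385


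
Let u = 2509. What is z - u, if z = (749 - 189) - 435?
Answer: -2384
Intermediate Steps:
z = 125 (z = 560 - 435 = 125)
z - u = 125 - 1*2509 = 125 - 2509 = -2384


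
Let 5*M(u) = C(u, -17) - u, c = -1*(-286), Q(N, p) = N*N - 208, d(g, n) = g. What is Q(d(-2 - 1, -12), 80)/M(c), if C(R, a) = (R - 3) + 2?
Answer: 995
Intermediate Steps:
C(R, a) = -1 + R (C(R, a) = (-3 + R) + 2 = -1 + R)
Q(N, p) = -208 + N² (Q(N, p) = N² - 208 = -208 + N²)
c = 286
M(u) = -⅕ (M(u) = ((-1 + u) - u)/5 = (⅕)*(-1) = -⅕)
Q(d(-2 - 1, -12), 80)/M(c) = (-208 + (-2 - 1)²)/(-⅕) = (-208 + (-3)²)*(-5) = (-208 + 9)*(-5) = -199*(-5) = 995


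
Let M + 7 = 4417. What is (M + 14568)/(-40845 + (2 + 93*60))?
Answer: -18978/35263 ≈ -0.53818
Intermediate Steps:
M = 4410 (M = -7 + 4417 = 4410)
(M + 14568)/(-40845 + (2 + 93*60)) = (4410 + 14568)/(-40845 + (2 + 93*60)) = 18978/(-40845 + (2 + 5580)) = 18978/(-40845 + 5582) = 18978/(-35263) = 18978*(-1/35263) = -18978/35263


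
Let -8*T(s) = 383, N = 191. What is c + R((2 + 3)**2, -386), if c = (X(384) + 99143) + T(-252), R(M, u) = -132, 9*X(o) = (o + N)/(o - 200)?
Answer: 3562685/36 ≈ 98964.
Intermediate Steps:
X(o) = (191 + o)/(9*(-200 + o)) (X(o) = ((o + 191)/(o - 200))/9 = ((191 + o)/(-200 + o))/9 = (191 + o)/(9*(-200 + o)))
T(s) = -383/8 (T(s) = -1/8*383 = -383/8)
c = 3567437/36 (c = ((191 + 384)/(9*(-200 + 384)) + 99143) - 383/8 = ((1/9)*575/184 + 99143) - 383/8 = ((1/9)*(1/184)*575 + 99143) - 383/8 = (25/72 + 99143) - 383/8 = 7138321/72 - 383/8 = 3567437/36 ≈ 99096.)
c + R((2 + 3)**2, -386) = 3567437/36 - 132 = 3562685/36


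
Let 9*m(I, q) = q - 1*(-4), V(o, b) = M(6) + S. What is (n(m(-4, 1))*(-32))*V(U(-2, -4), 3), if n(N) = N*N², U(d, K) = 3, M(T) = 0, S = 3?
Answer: -4000/243 ≈ -16.461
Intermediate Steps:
V(o, b) = 3 (V(o, b) = 0 + 3 = 3)
m(I, q) = 4/9 + q/9 (m(I, q) = (q - 1*(-4))/9 = (q + 4)/9 = (4 + q)/9 = 4/9 + q/9)
n(N) = N³
(n(m(-4, 1))*(-32))*V(U(-2, -4), 3) = ((4/9 + (⅑)*1)³*(-32))*3 = ((4/9 + ⅑)³*(-32))*3 = ((5/9)³*(-32))*3 = ((125/729)*(-32))*3 = -4000/729*3 = -4000/243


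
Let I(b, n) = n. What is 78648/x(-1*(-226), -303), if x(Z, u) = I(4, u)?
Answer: -26216/101 ≈ -259.56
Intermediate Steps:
x(Z, u) = u
78648/x(-1*(-226), -303) = 78648/(-303) = 78648*(-1/303) = -26216/101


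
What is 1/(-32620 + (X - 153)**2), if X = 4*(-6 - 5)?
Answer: 1/6189 ≈ 0.00016158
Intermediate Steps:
X = -44 (X = 4*(-11) = -44)
1/(-32620 + (X - 153)**2) = 1/(-32620 + (-44 - 153)**2) = 1/(-32620 + (-197)**2) = 1/(-32620 + 38809) = 1/6189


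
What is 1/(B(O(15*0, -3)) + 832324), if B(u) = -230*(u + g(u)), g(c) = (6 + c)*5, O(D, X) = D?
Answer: 1/825424 ≈ 1.2115e-6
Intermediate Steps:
g(c) = 30 + 5*c
B(u) = -6900 - 1380*u (B(u) = -230*(u + (30 + 5*u)) = -230*(30 + 6*u) = -6900 - 1380*u)
1/(B(O(15*0, -3)) + 832324) = 1/((-6900 - 20700*0) + 832324) = 1/((-6900 - 1380*0) + 832324) = 1/((-6900 + 0) + 832324) = 1/(-6900 + 832324) = 1/825424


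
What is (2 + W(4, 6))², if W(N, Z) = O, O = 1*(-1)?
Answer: 1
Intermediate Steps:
O = -1
W(N, Z) = -1
(2 + W(4, 6))² = (2 - 1)² = 1² = 1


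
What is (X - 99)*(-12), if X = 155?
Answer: -672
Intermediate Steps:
(X - 99)*(-12) = (155 - 99)*(-12) = 56*(-12) = -672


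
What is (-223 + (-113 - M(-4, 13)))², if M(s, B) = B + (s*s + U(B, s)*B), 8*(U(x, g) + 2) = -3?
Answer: 7144929/64 ≈ 1.1164e+5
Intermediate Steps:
U(x, g) = -19/8 (U(x, g) = -2 + (⅛)*(-3) = -2 - 3/8 = -19/8)
M(s, B) = s² - 11*B/8 (M(s, B) = B + (s*s - 19*B/8) = B + (s² - 19*B/8) = s² - 11*B/8)
(-223 + (-113 - M(-4, 13)))² = (-223 + (-113 - ((-4)² - 11/8*13)))² = (-223 + (-113 - (16 - 143/8)))² = (-223 + (-113 - 1*(-15/8)))² = (-223 + (-113 + 15/8))² = (-223 - 889/8)² = (-2673/8)² = 7144929/64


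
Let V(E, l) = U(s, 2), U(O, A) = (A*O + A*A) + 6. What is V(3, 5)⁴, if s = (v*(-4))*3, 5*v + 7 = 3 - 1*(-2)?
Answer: 92236816/625 ≈ 1.4758e+5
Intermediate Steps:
v = -⅖ (v = -7/5 + (3 - 1*(-2))/5 = -7/5 + (3 + 2)/5 = -7/5 + (⅕)*5 = -7/5 + 1 = -⅖ ≈ -0.40000)
s = 24/5 (s = -⅖*(-4)*3 = (8/5)*3 = 24/5 ≈ 4.8000)
U(O, A) = 6 + A² + A*O (U(O, A) = (A*O + A²) + 6 = (A² + A*O) + 6 = 6 + A² + A*O)
V(E, l) = 98/5 (V(E, l) = 6 + 2² + 2*(24/5) = 6 + 4 + 48/5 = 98/5)
V(3, 5)⁴ = (98/5)⁴ = 92236816/625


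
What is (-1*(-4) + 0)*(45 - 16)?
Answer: 116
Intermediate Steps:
(-1*(-4) + 0)*(45 - 16) = (4 + 0)*29 = 4*29 = 116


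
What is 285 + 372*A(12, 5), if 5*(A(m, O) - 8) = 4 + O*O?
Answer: 27093/5 ≈ 5418.6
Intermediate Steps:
A(m, O) = 44/5 + O²/5 (A(m, O) = 8 + (4 + O*O)/5 = 8 + (4 + O²)/5 = 8 + (⅘ + O²/5) = 44/5 + O²/5)
285 + 372*A(12, 5) = 285 + 372*(44/5 + (⅕)*5²) = 285 + 372*(44/5 + (⅕)*25) = 285 + 372*(44/5 + 5) = 285 + 372*(69/5) = 285 + 25668/5 = 27093/5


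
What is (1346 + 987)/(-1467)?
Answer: -2333/1467 ≈ -1.5903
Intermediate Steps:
(1346 + 987)/(-1467) = 2333*(-1/1467) = -2333/1467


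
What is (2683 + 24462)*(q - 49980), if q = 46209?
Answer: -102363795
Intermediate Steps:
(2683 + 24462)*(q - 49980) = (2683 + 24462)*(46209 - 49980) = 27145*(-3771) = -102363795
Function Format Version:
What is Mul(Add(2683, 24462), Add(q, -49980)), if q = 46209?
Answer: -102363795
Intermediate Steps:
Mul(Add(2683, 24462), Add(q, -49980)) = Mul(Add(2683, 24462), Add(46209, -49980)) = Mul(27145, -3771) = -102363795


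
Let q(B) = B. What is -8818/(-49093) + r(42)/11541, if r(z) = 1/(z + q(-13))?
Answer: 2951336695/16430887077 ≈ 0.17962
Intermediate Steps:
r(z) = 1/(-13 + z) (r(z) = 1/(z - 13) = 1/(-13 + z))
-8818/(-49093) + r(42)/11541 = -8818/(-49093) + 1/((-13 + 42)*11541) = -8818*(-1/49093) + (1/11541)/29 = 8818/49093 + (1/29)*(1/11541) = 8818/49093 + 1/334689 = 2951336695/16430887077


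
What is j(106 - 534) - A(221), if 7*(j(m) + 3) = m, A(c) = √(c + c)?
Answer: -449/7 - √442 ≈ -85.167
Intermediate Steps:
A(c) = √2*√c (A(c) = √(2*c) = √2*√c)
j(m) = -3 + m/7
j(106 - 534) - A(221) = (-3 + (106 - 534)/7) - √2*√221 = (-3 + (⅐)*(-428)) - √442 = (-3 - 428/7) - √442 = -449/7 - √442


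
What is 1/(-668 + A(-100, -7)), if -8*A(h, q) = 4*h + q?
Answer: -8/4937 ≈ -0.0016204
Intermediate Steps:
A(h, q) = -h/2 - q/8 (A(h, q) = -(4*h + q)/8 = -(q + 4*h)/8 = -h/2 - q/8)
1/(-668 + A(-100, -7)) = 1/(-668 + (-1/2*(-100) - 1/8*(-7))) = 1/(-668 + (50 + 7/8)) = 1/(-668 + 407/8) = 1/(-4937/8) = -8/4937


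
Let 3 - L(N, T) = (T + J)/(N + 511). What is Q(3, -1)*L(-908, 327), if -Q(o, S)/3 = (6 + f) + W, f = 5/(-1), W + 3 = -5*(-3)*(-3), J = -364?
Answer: 162714/397 ≈ 409.86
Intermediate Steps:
L(N, T) = 3 - (-364 + T)/(511 + N) (L(N, T) = 3 - (T - 364)/(N + 511) = 3 - (-364 + T)/(511 + N))
W = -48 (W = -3 - 5*(-3)*(-3) = -3 + 15*(-3) = -3 - 45 = -48)
f = -5 (f = 5*(-1) = -5)
Q(o, S) = 141 (Q(o, S) = -3*((6 - 5) - 48) = -3*(1 - 48) = -3*(-47) = 141)
Q(3, -1)*L(-908, 327) = 141*((1897 - 1*327 + 3*(-908))/(511 - 908)) = 141*((1897 - 327 - 2724)/(-397)) = 141*(-1/397*(-1154)) = 141*(1154/397) = 162714/397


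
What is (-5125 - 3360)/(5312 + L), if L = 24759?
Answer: -8485/30071 ≈ -0.28217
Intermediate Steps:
(-5125 - 3360)/(5312 + L) = (-5125 - 3360)/(5312 + 24759) = -8485/30071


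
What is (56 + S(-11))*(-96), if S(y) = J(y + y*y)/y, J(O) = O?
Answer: -4416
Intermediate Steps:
S(y) = (y + y²)/y (S(y) = (y + y*y)/y = (y + y²)/y)
(56 + S(-11))*(-96) = (56 + (1 - 11))*(-96) = (56 - 10)*(-96) = 46*(-96) = -4416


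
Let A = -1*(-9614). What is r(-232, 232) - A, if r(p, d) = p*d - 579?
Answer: -64017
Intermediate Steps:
A = 9614
r(p, d) = -579 + d*p (r(p, d) = d*p - 579 = -579 + d*p)
r(-232, 232) - A = (-579 + 232*(-232)) - 1*9614 = (-579 - 53824) - 9614 = -54403 - 9614 = -64017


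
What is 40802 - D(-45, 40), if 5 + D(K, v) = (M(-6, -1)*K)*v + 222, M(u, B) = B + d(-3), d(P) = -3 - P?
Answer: 38785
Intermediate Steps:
M(u, B) = B (M(u, B) = B + (-3 - 1*(-3)) = B + (-3 + 3) = B + 0 = B)
D(K, v) = 217 - K*v (D(K, v) = -5 + ((-K)*v + 222) = -5 + (-K*v + 222) = -5 + (222 - K*v) = 217 - K*v)
40802 - D(-45, 40) = 40802 - (217 - 1*(-45)*40) = 40802 - (217 + 1800) = 40802 - 1*2017 = 40802 - 2017 = 38785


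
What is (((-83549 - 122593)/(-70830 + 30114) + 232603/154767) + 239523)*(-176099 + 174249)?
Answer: -77566076633535925/175041477 ≈ -4.4313e+8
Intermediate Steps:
(((-83549 - 122593)/(-70830 + 30114) + 232603/154767) + 239523)*(-176099 + 174249) = ((-206142/(-40716) + 232603*(1/154767)) + 239523)*(-1850) = ((-206142*(-1/40716) + 232603/154767) + 239523)*(-1850) = ((34357/6786 + 232603/154767) + 239523)*(-1850) = (2298591259/350082954 + 239523)*(-1850) = (83855217982201/350082954)*(-1850) = -77566076633535925/175041477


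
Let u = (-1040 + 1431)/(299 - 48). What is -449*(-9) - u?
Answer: 1013900/251 ≈ 4039.4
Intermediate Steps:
u = 391/251 ≈ 1.5578
-449*(-9) - u = -449*(-9) - 1*391/251 = 4041 - 391/251 = 1013900/251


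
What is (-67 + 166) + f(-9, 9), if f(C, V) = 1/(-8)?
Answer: 791/8 ≈ 98.875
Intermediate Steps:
f(C, V) = -1/8
(-67 + 166) + f(-9, 9) = (-67 + 166) - 1/8 = 99 - 1/8 = 791/8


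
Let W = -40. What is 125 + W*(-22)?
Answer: 1005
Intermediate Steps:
125 + W*(-22) = 125 - 40*(-22) = 125 + 880 = 1005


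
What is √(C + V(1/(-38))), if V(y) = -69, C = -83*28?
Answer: I*√2393 ≈ 48.918*I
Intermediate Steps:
C = -2324
√(C + V(1/(-38))) = √(-2324 - 69) = √(-2393) = I*√2393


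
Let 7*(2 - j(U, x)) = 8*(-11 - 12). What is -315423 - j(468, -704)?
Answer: -2208159/7 ≈ -3.1545e+5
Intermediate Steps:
j(U, x) = 198/7 (j(U, x) = 2 - 8*(-11 - 12)/7 = 2 - 8*(-23)/7 = 2 - ⅐*(-184) = 2 + 184/7 = 198/7)
-315423 - j(468, -704) = -315423 - 1*198/7 = -315423 - 198/7 = -2208159/7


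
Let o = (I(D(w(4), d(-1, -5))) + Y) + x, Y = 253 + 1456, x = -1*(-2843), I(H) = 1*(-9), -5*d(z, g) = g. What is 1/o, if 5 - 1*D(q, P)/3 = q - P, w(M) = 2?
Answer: 1/4543 ≈ 0.00022012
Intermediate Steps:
d(z, g) = -g/5
D(q, P) = 15 - 3*q + 3*P (D(q, P) = 15 - 3*(q - P) = 15 + (-3*q + 3*P) = 15 - 3*q + 3*P)
I(H) = -9
x = 2843
Y = 1709
o = 4543 (o = (-9 + 1709) + 2843 = 1700 + 2843 = 4543)
1/o = 1/4543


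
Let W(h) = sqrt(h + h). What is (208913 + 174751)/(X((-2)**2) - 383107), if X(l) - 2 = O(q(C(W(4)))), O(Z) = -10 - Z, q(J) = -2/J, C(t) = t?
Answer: -293974866720/293554206449 - 383664*sqrt(2)/293554206449 ≈ -1.0014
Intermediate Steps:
W(h) = sqrt(2)*sqrt(h) (W(h) = sqrt(2*h) = sqrt(2)*sqrt(h))
X(l) = -8 + sqrt(2)/2 (X(l) = 2 + (-10 - (-2)/(sqrt(2)*sqrt(4))) = 2 + (-10 - (-2)/(sqrt(2)*2)) = 2 + (-10 - (-2)/(2*sqrt(2))) = 2 + (-10 - (-2)*sqrt(2)/4) = 2 + (-10 - (-1)*sqrt(2)/2) = 2 + (-10 + sqrt(2)/2) = -8 + sqrt(2)/2)
(208913 + 174751)/(X((-2)**2) - 383107) = (208913 + 174751)/((-8 + sqrt(2)/2) - 383107) = 383664/(-383115 + sqrt(2)/2)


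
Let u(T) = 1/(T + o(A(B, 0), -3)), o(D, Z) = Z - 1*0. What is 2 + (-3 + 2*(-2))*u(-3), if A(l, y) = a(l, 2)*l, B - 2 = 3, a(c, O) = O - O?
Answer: 19/6 ≈ 3.1667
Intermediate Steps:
a(c, O) = 0
B = 5 (B = 2 + 3 = 5)
A(l, y) = 0 (A(l, y) = 0*l = 0)
o(D, Z) = Z (o(D, Z) = Z + 0 = Z)
u(T) = 1/(-3 + T) (u(T) = 1/(T - 3) = 1/(-3 + T))
2 + (-3 + 2*(-2))*u(-3) = 2 + (-3 + 2*(-2))/(-3 - 3) = 2 + (-3 - 4)/(-6) = 2 - 7*(-1/6) = 2 + 7/6 = 19/6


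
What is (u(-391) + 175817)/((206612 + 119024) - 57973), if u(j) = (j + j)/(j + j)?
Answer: 58606/89221 ≈ 0.65686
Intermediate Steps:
u(j) = 1 (u(j) = (2*j)/((2*j)) = (2*j)*(1/(2*j)) = 1)
(u(-391) + 175817)/((206612 + 119024) - 57973) = (1 + 175817)/((206612 + 119024) - 57973) = 175818/(325636 - 57973) = 175818/267663 = 175818*(1/267663) = 58606/89221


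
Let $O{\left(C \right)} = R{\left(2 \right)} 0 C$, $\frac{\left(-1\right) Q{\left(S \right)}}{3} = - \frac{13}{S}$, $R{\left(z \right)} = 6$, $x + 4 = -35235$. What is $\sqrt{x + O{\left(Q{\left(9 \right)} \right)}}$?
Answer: $i \sqrt{35239} \approx 187.72 i$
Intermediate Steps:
$x = -35239$ ($x = -4 - 35235 = -35239$)
$Q{\left(S \right)} = \frac{39}{S}$ ($Q{\left(S \right)} = - 3 \left(- \frac{13}{S}\right) = \frac{39}{S}$)
$O{\left(C \right)} = 0$ ($O{\left(C \right)} = 6 \cdot 0 C = 0 C = 0$)
$\sqrt{x + O{\left(Q{\left(9 \right)} \right)}} = \sqrt{-35239 + 0} = \sqrt{-35239} = i \sqrt{35239}$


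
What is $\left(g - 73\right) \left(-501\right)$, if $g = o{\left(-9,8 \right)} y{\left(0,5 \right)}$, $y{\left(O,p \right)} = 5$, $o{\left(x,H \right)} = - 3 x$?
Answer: $-31062$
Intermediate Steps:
$g = 135$ ($g = \left(-3\right) \left(-9\right) 5 = 27 \cdot 5 = 135$)
$\left(g - 73\right) \left(-501\right) = \left(135 - 73\right) \left(-501\right) = 62 \left(-501\right) = -31062$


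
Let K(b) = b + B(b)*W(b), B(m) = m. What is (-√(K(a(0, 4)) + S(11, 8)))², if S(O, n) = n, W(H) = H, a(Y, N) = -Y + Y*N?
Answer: 8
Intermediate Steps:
a(Y, N) = -Y + N*Y
K(b) = b + b² (K(b) = b + b*b = b + b²)
(-√(K(a(0, 4)) + S(11, 8)))² = (-√((0*(-1 + 4))*(1 + 0*(-1 + 4)) + 8))² = (-√((0*3)*(1 + 0*3) + 8))² = (-√(0*(1 + 0) + 8))² = (-√(0*1 + 8))² = (-√(0 + 8))² = (-√8)² = (-2*√2)² = 8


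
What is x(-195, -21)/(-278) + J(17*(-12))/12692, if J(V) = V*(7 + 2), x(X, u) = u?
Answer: -60969/882094 ≈ -0.069118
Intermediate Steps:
J(V) = 9*V (J(V) = V*9 = 9*V)
x(-195, -21)/(-278) + J(17*(-12))/12692 = -21/(-278) + (9*(17*(-12)))/12692 = -21*(-1/278) + (9*(-204))*(1/12692) = 21/278 - 1836*1/12692 = 21/278 - 459/3173 = -60969/882094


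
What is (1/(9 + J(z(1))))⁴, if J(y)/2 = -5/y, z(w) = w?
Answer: 1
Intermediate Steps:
J(y) = -10/y (J(y) = 2*(-5/y) = -10/y)
(1/(9 + J(z(1))))⁴ = (1/(9 - 10/1))⁴ = (1/(9 - 10*1))⁴ = (1/(9 - 10))⁴ = (1/(-1))⁴ = (-1)⁴ = 1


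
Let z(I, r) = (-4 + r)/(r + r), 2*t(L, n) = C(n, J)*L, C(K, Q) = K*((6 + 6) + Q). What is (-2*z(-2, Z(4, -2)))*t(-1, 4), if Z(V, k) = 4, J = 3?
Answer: 0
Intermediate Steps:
C(K, Q) = K*(12 + Q)
t(L, n) = 15*L*n/2 (t(L, n) = ((n*(12 + 3))*L)/2 = ((n*15)*L)/2 = ((15*n)*L)/2 = (15*L*n)/2 = 15*L*n/2)
z(I, r) = (-4 + r)/(2*r) (z(I, r) = (-4 + r)/((2*r)) = (-4 + r)*(1/(2*r)) = (-4 + r)/(2*r))
(-2*z(-2, Z(4, -2)))*t(-1, 4) = (-(-4 + 4)/4)*((15/2)*(-1)*4) = -0/4*(-30) = -2*0*(-30) = 0*(-30) = 0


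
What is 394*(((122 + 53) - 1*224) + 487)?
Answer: 172572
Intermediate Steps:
394*(((122 + 53) - 1*224) + 487) = 394*((175 - 224) + 487) = 394*(-49 + 487) = 394*438 = 172572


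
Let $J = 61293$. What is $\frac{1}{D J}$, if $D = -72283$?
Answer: $- \frac{1}{4430441919} \approx -2.2571 \cdot 10^{-10}$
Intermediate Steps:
$\frac{1}{D J} = \frac{1}{\left(-72283\right) 61293} = \left(- \frac{1}{72283}\right) \frac{1}{61293} = - \frac{1}{4430441919}$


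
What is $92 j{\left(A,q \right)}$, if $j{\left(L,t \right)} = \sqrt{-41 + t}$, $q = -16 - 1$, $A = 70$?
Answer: $92 i \sqrt{58} \approx 700.65 i$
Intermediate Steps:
$q = -17$ ($q = -16 - 1 = -17$)
$92 j{\left(A,q \right)} = 92 \sqrt{-41 - 17} = 92 \sqrt{-58} = 92 i \sqrt{58}$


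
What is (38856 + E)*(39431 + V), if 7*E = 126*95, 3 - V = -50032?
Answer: 3629277756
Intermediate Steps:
V = 50035 (V = 3 - 1*(-50032) = 3 + 50032 = 50035)
E = 1710 (E = (126*95)/7 = (⅐)*11970 = 1710)
(38856 + E)*(39431 + V) = (38856 + 1710)*(39431 + 50035) = 40566*89466 = 3629277756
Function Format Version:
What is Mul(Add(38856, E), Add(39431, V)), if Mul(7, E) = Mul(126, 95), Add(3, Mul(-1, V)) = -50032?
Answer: 3629277756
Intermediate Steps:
V = 50035 (V = Add(3, Mul(-1, -50032)) = Add(3, 50032) = 50035)
E = 1710 (E = Mul(Rational(1, 7), Mul(126, 95)) = Mul(Rational(1, 7), 11970) = 1710)
Mul(Add(38856, E), Add(39431, V)) = Mul(Add(38856, 1710), Add(39431, 50035)) = Mul(40566, 89466) = 3629277756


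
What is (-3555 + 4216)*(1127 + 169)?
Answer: 856656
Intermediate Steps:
(-3555 + 4216)*(1127 + 169) = 661*1296 = 856656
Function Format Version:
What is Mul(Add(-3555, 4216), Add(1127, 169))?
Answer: 856656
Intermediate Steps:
Mul(Add(-3555, 4216), Add(1127, 169)) = Mul(661, 1296) = 856656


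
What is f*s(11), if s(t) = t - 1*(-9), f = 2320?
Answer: 46400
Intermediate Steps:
s(t) = 9 + t (s(t) = t + 9 = 9 + t)
f*s(11) = 2320*(9 + 11) = 2320*20 = 46400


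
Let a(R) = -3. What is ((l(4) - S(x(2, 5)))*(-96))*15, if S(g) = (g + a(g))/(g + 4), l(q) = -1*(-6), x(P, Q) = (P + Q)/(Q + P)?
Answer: -9216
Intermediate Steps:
x(P, Q) = 1 (x(P, Q) = (P + Q)/(P + Q) = 1)
l(q) = 6
S(g) = (-3 + g)/(4 + g) (S(g) = (g - 3)/(g + 4) = (-3 + g)/(4 + g))
((l(4) - S(x(2, 5)))*(-96))*15 = ((6 - (-3 + 1)/(4 + 1))*(-96))*15 = ((6 - (-2)/5)*(-96))*15 = ((6 - 1*(-⅖))*(-96))*15 = ((6 + ⅖)*(-96))*15 = ((32/5)*(-96))*15 = -3072/5*15 = -9216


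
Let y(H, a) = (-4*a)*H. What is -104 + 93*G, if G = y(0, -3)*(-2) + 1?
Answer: -11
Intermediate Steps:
y(H, a) = -4*H*a
G = 1 (G = -4*0*(-3)*(-2) + 1 = 0*(-2) + 1 = 0 + 1 = 1)
-104 + 93*G = -104 + 93*1 = -104 + 93 = -11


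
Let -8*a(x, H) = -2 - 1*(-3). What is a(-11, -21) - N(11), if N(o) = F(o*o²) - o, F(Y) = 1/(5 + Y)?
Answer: 1816/167 ≈ 10.874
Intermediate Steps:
a(x, H) = -⅛ (a(x, H) = -(-2 - 1*(-3))/8 = -(-2 + 3)/8 = -⅛*1 = -⅛)
N(o) = 1/(5 + o³) - o (N(o) = 1/(5 + o*o²) - o = 1/(5 + o³) - o)
a(-11, -21) - N(11) = -⅛ - (1/(5 + 11³) - 1*11) = -⅛ - (1/(5 + 1331) - 11) = -⅛ - (1/1336 - 11) = -⅛ - 1*(-14695/1336) = -⅛ + 14695/1336 = 1816/167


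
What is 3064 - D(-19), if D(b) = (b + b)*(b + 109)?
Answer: 6484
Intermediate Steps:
D(b) = 2*b*(109 + b) (D(b) = (2*b)*(109 + b) = 2*b*(109 + b))
3064 - D(-19) = 3064 - 2*(-19)*(109 - 19) = 3064 - 2*(-19)*90 = 3064 - 1*(-3420) = 3064 + 3420 = 6484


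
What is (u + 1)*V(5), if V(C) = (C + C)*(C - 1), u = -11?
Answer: -400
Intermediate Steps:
V(C) = 2*C*(-1 + C) (V(C) = (2*C)*(-1 + C) = 2*C*(-1 + C))
(u + 1)*V(5) = (-11 + 1)*(2*5*(-1 + 5)) = -20*5*4 = -10*40 = -400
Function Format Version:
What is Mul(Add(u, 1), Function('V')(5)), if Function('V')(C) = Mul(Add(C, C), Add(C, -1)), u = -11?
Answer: -400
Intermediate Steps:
Function('V')(C) = Mul(2, C, Add(-1, C)) (Function('V')(C) = Mul(Mul(2, C), Add(-1, C)) = Mul(2, C, Add(-1, C)))
Mul(Add(u, 1), Function('V')(5)) = Mul(Add(-11, 1), Mul(2, 5, Add(-1, 5))) = Mul(-10, Mul(2, 5, 4)) = Mul(-10, 40) = -400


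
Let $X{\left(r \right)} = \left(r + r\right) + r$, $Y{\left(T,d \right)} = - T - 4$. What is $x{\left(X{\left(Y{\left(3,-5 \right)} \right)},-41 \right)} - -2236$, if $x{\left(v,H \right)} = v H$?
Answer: $3097$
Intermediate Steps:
$Y{\left(T,d \right)} = -4 - T$
$X{\left(r \right)} = 3 r$ ($X{\left(r \right)} = 2 r + r = 3 r$)
$x{\left(v,H \right)} = H v$
$x{\left(X{\left(Y{\left(3,-5 \right)} \right)},-41 \right)} - -2236 = - 41 \cdot 3 \left(-4 - 3\right) - -2236 = - 41 \cdot 3 \left(-4 - 3\right) + 2236 = - 41 \cdot 3 \left(-7\right) + 2236 = \left(-41\right) \left(-21\right) + 2236 = 861 + 2236 = 3097$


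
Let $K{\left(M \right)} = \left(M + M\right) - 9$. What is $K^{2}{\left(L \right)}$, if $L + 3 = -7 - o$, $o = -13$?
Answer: $9$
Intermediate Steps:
$L = 3$ ($L = -3 - -6 = -3 + \left(-7 + 13\right) = -3 + 6 = 3$)
$K{\left(M \right)} = -9 + 2 M$ ($K{\left(M \right)} = 2 M - 9 = -9 + 2 M$)
$K^{2}{\left(L \right)} = \left(-9 + 2 \cdot 3\right)^{2} = \left(-9 + 6\right)^{2} = \left(-3\right)^{2} = 9$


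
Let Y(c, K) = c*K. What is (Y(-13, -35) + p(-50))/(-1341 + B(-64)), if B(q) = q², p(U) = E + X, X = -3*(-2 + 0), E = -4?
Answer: 457/2755 ≈ 0.16588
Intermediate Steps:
X = 6 (X = -3*(-2) = 6)
p(U) = 2 (p(U) = -4 + 6 = 2)
Y(c, K) = K*c
(Y(-13, -35) + p(-50))/(-1341 + B(-64)) = (-35*(-13) + 2)/(-1341 + (-64)²) = (455 + 2)/(-1341 + 4096) = 457/2755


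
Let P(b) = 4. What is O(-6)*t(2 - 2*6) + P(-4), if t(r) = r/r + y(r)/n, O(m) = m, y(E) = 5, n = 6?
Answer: -7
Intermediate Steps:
t(r) = 11/6 (t(r) = r/r + 5/6 = 1 + 5*(1/6) = 1 + 5/6 = 11/6)
O(-6)*t(2 - 2*6) + P(-4) = -6*11/6 + 4 = -11 + 4 = -7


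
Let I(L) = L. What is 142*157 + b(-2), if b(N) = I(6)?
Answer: 22300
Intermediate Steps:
b(N) = 6
142*157 + b(-2) = 142*157 + 6 = 22294 + 6 = 22300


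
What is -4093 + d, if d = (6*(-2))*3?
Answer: -4129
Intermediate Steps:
d = -36 (d = -12*3 = -36)
-4093 + d = -4093 - 36 = -4129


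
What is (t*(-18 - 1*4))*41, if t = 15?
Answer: -13530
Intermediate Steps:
(t*(-18 - 1*4))*41 = (15*(-18 - 1*4))*41 = (15*(-18 - 4))*41 = (15*(-22))*41 = -330*41 = -13530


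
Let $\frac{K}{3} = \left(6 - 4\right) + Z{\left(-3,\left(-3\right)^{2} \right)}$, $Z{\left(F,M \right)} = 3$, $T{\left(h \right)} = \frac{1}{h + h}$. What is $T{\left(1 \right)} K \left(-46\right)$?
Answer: $-345$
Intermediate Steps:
$T{\left(h \right)} = \frac{1}{2 h}$
$K = 15$ ($K = 3 \left(\left(6 - 4\right) + 3\right) = 3 \left(2 + 3\right) = 3 \cdot 5 = 15$)
$T{\left(1 \right)} K \left(-46\right) = \frac{1}{2 \cdot 1} \cdot 15 \left(-46\right) = \frac{1}{2} \cdot 1 \cdot 15 \left(-46\right) = \frac{1}{2} \cdot 15 \left(-46\right) = \frac{15}{2} \left(-46\right) = -345$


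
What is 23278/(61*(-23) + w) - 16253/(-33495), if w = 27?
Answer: -378666241/23044560 ≈ -16.432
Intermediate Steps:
23278/(61*(-23) + w) - 16253/(-33495) = 23278/(61*(-23) + 27) - 16253/(-33495) = 23278/(-1403 + 27) - 16253*(-1/33495) = 23278/(-1376) + 16253/33495 = 23278*(-1/1376) + 16253/33495 = -11639/688 + 16253/33495 = -378666241/23044560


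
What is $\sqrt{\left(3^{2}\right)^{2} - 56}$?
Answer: $5$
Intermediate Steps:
$\sqrt{\left(3^{2}\right)^{2} - 56} = \sqrt{9^{2} - 56} = \sqrt{81 - 56} = \sqrt{25} = 5$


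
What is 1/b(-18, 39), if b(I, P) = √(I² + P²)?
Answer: √205/615 ≈ 0.023281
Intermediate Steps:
1/b(-18, 39) = 1/(√((-18)² + 39²)) = 1/(√(324 + 1521)) = 1/(√1845) = 1/(3*√205) = √205/615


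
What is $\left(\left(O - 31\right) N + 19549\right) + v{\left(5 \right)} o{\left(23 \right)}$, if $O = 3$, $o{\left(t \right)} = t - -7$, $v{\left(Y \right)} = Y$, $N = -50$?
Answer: $21099$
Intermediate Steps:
$o{\left(t \right)} = 7 + t$ ($o{\left(t \right)} = t + 7 = 7 + t$)
$\left(\left(O - 31\right) N + 19549\right) + v{\left(5 \right)} o{\left(23 \right)} = \left(\left(3 - 31\right) \left(-50\right) + 19549\right) + 5 \left(7 + 23\right) = \left(\left(-28\right) \left(-50\right) + 19549\right) + 5 \cdot 30 = \left(1400 + 19549\right) + 150 = 20949 + 150 = 21099$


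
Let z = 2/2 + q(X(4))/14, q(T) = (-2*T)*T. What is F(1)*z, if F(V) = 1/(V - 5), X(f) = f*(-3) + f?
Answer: 57/28 ≈ 2.0357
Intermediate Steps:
X(f) = -2*f (X(f) = -3*f + f = -2*f)
q(T) = -2*T**2
F(V) = 1/(-5 + V)
z = -57/7 (z = 2/2 - 2*(-2*4)**2/14 = 2*(1/2) - 2*(-8)**2*(1/14) = 1 - 2*64*(1/14) = 1 - 128*1/14 = 1 - 64/7 = -57/7 ≈ -8.1429)
F(1)*z = -57/7/(-5 + 1) = -57/7/(-4) = -1/4*(-57/7) = 57/28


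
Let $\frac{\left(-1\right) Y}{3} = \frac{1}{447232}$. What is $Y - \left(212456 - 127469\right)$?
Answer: $- \frac{38008905987}{447232} \approx -84987.0$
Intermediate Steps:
$Y = - \frac{3}{447232} \approx -6.7079 \cdot 10^{-6}$
$Y - \left(212456 - 127469\right) = - \frac{3}{447232} - \left(212456 - 127469\right) = - \frac{3}{447232} - 84987 = - \frac{38008905987}{447232}$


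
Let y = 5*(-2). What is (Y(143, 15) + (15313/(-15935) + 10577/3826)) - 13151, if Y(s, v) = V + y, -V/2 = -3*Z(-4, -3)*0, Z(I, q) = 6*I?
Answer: -802280809953/60967310 ≈ -13159.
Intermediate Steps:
y = -10
V = 0 (V = -2*(-18*(-4))*0 = -2*(-3*(-24))*0 = -144*0 = -2*0 = 0)
Y(s, v) = -10 (Y(s, v) = 0 - 10 = -10)
(Y(143, 15) + (15313/(-15935) + 10577/3826)) - 13151 = (-10 + (15313/(-15935) + 10577/3826)) - 13151 = (-10 + (15313*(-1/15935) + 10577*(1/3826))) - 13151 = (-10 + (-15313/15935 + 10577/3826)) - 13151 = (-10 + 109956957/60967310) - 13151 = -499716143/60967310 - 13151 = -802280809953/60967310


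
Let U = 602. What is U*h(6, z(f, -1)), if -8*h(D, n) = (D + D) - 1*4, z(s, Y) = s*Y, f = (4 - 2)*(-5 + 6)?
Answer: -602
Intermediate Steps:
f = 2 (f = 2*1 = 2)
z(s, Y) = Y*s
h(D, n) = 1/2 - D/4 (h(D, n) = -((D + D) - 1*4)/8 = -(2*D - 4)/8 = -(-4 + 2*D)/8 = 1/2 - D/4)
U*h(6, z(f, -1)) = 602*(1/2 - 1/4*6) = 602*(1/2 - 3/2) = 602*(-1) = -602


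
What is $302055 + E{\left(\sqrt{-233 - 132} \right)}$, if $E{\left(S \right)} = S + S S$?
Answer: $301690 + i \sqrt{365} \approx 3.0169 \cdot 10^{5} + 19.105 i$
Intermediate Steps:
$E{\left(S \right)} = S + S^{2}$
$302055 + E{\left(\sqrt{-233 - 132} \right)} = 302055 + \sqrt{-233 - 132} \left(1 + \sqrt{-233 - 132}\right) = 302055 + \sqrt{-365} \left(1 + \sqrt{-365}\right) = 302055 + i \sqrt{365} \left(1 + i \sqrt{365}\right)$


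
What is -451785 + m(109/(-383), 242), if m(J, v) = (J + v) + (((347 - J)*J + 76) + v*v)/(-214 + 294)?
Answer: -529032728505/1173512 ≈ -4.5081e+5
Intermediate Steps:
m(J, v) = 19/20 + J + v + v²/80 + J*(347 - J)/80 (m(J, v) = (J + v) + ((J*(347 - J) + 76) + v²)/80 = (J + v) + ((76 + J*(347 - J)) + v²)*(1/80) = (J + v) + (76 + v² + J*(347 - J))*(1/80) = (J + v) + (19/20 + v²/80 + J*(347 - J)/80) = 19/20 + J + v + v²/80 + J*(347 - J)/80)
-451785 + m(109/(-383), 242) = -451785 + (19/20 + 242 - (109/(-383))²/80 + (1/80)*242² + 427*(109/(-383))/80) = -451785 + (19/20 + 242 - (109*(-1/383))²/80 + (1/80)*58564 + 427*(109*(-1/383))/80) = -451785 + (19/20 + 242 - (-109/383)²/80 + 14641/20 + (427/80)*(-109/383)) = -451785 + (19/20 + 242 - 1/80*11881/146689 + 14641/20 - 46543/30640) = -451785 + (19/20 + 242 - 11881/11735120 + 14641/20 - 46543/30640) = -451785 + 1142390415/1173512 = -529032728505/1173512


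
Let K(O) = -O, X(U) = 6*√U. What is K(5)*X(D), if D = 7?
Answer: -30*√7 ≈ -79.373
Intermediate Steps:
K(5)*X(D) = (-1*5)*(6*√7) = -30*√7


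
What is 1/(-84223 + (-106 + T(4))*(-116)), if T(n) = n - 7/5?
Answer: -5/361143 ≈ -1.3845e-5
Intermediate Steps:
T(n) = -7/5 + n (T(n) = n - 7*1/5 = n - 7/5 = -7/5 + n)
1/(-84223 + (-106 + T(4))*(-116)) = 1/(-84223 + (-106 + (-7/5 + 4))*(-116)) = 1/(-84223 + (-106 + 13/5)*(-116)) = 1/(-84223 - 517/5*(-116)) = 1/(-84223 + 59972/5) = 1/(-361143/5) = -5/361143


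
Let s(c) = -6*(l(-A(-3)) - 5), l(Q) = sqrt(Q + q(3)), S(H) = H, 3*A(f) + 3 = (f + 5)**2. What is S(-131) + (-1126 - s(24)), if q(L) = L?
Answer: -1287 + 4*sqrt(6) ≈ -1277.2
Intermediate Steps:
A(f) = -1 + (5 + f)**2/3 (A(f) = -1 + (f + 5)**2/3 = -1 + (5 + f)**2/3)
l(Q) = sqrt(3 + Q) (l(Q) = sqrt(Q + 3) = sqrt(3 + Q))
s(c) = 30 - 4*sqrt(6) (s(c) = -6*(sqrt(3 - (-1 + (5 - 3)**2/3)) - 5) = -6*(sqrt(3 - (-1 + (1/3)*2**2)) - 5) = -6*(sqrt(3 - (-1 + (1/3)*4)) - 5) = -6*(sqrt(3 - (-1 + 4/3)) - 5) = -6*(sqrt(3 - 1*1/3) - 5) = -6*(sqrt(3 - 1/3) - 5) = -6*(sqrt(8/3) - 5) = -6*(2*sqrt(6)/3 - 5) = -6*(-5 + 2*sqrt(6)/3) = 30 - 4*sqrt(6))
S(-131) + (-1126 - s(24)) = -131 + (-1126 - (30 - 4*sqrt(6))) = -131 + (-1126 + (-30 + 4*sqrt(6))) = -131 + (-1156 + 4*sqrt(6)) = -1287 + 4*sqrt(6)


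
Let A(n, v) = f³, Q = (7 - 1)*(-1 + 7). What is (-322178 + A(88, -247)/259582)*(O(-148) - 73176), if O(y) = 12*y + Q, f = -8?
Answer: 3132672851425464/129791 ≈ 2.4136e+10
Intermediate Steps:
Q = 36 (Q = 6*6 = 36)
A(n, v) = -512 (A(n, v) = (-8)³ = -512)
O(y) = 36 + 12*y (O(y) = 12*y + 36 = 36 + 12*y)
(-322178 + A(88, -247)/259582)*(O(-148) - 73176) = (-322178 - 512/259582)*((36 + 12*(-148)) - 73176) = (-322178 - 512*1/259582)*((36 - 1776) - 73176) = (-322178 - 256/129791)*(-1740 - 73176) = -41815805054/129791*(-74916) = 3132672851425464/129791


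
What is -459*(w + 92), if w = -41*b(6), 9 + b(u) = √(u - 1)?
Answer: -211599 + 18819*√5 ≈ -1.6952e+5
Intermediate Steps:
b(u) = -9 + √(-1 + u) (b(u) = -9 + √(u - 1) = -9 + √(-1 + u))
w = 369 - 41*√5 (w = -41*(-9 + √(-1 + 6)) = -41*(-9 + √5) = 369 - 41*√5 ≈ 277.32)
-459*(w + 92) = -459*((369 - 41*√5) + 92) = -459*(461 - 41*√5) = -211599 + 18819*√5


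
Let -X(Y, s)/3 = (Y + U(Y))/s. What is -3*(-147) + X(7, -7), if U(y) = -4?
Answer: 3096/7 ≈ 442.29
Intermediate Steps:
X(Y, s) = -3*(-4 + Y)/s (X(Y, s) = -3*(Y - 4)/s = -3*(-4 + Y)/s)
-3*(-147) + X(7, -7) = -3*(-147) + 3*(4 - 1*7)/(-7) = 441 + 3*(-⅐)*(4 - 7) = 441 + 3*(-⅐)*(-3) = 441 + 9/7 = 3096/7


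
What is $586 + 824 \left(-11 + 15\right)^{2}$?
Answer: $13770$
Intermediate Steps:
$586 + 824 \left(-11 + 15\right)^{2} = 586 + 824 \cdot 4^{2} = 586 + 824 \cdot 16 = 586 + 13184 = 13770$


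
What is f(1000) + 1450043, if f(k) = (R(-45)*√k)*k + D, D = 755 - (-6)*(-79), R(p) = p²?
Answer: 1450324 + 20250000*√10 ≈ 6.5486e+7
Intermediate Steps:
D = 281 (D = 755 - 1*474 = 755 - 474 = 281)
f(k) = 281 + 2025*k^(3/2) (f(k) = ((-45)²*√k)*k + 281 = (2025*√k)*k + 281 = 2025*k^(3/2) + 281 = 281 + 2025*k^(3/2))
f(1000) + 1450043 = (281 + 2025*1000^(3/2)) + 1450043 = (281 + 2025*(10000*√10)) + 1450043 = (281 + 20250000*√10) + 1450043 = 1450324 + 20250000*√10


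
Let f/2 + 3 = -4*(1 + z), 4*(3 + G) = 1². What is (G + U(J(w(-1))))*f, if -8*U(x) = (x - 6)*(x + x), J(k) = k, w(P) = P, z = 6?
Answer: 279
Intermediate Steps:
U(x) = -x*(-6 + x)/4 (U(x) = -(x - 6)*(x + x)/8 = -(-6 + x)*2*x/8 = -x*(-6 + x)/4)
G = -11/4 (G = -3 + (¼)*1² = -3 + (¼)*1 = -3 + ¼ = -11/4 ≈ -2.7500)
f = -62 (f = -6 + 2*(-4*(1 + 6)) = -6 + 2*(-4*7) = -6 + 2*(-28) = -6 - 56 = -62)
(G + U(J(w(-1))))*f = (-11/4 + (¼)*(-1)*(6 - 1*(-1)))*(-62) = (-11/4 + (¼)*(-1)*(6 + 1))*(-62) = (-11/4 + (¼)*(-1)*7)*(-62) = (-11/4 - 7/4)*(-62) = -9/2*(-62) = 279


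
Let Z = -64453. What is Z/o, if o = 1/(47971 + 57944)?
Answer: -6826539495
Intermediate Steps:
o = 1/105915 ≈ 9.4415e-6
Z/o = -64453/1/105915 = -64453*105915 = -6826539495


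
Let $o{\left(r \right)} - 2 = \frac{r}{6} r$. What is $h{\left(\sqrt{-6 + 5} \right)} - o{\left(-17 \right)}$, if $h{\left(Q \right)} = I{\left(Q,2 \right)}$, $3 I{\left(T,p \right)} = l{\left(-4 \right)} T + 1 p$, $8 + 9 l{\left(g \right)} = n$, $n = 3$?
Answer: $- \frac{99}{2} - \frac{5 i}{27} \approx -49.5 - 0.18519 i$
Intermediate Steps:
$l{\left(g \right)} = - \frac{5}{9}$ ($l{\left(g \right)} = - \frac{8}{9} + \frac{1}{9} \cdot 3 = - \frac{8}{9} + \frac{1}{3} = - \frac{5}{9}$)
$o{\left(r \right)} = 2 + \frac{r^{2}}{6}$ ($o{\left(r \right)} = 2 + \frac{r}{6} r = 2 + \frac{r^{2}}{6}$)
$I{\left(T,p \right)} = - \frac{5 T}{27} + \frac{p}{3}$ ($I{\left(T,p \right)} = \frac{- \frac{5 T}{9} + 1 p}{3} = \frac{- \frac{5 T}{9} + p}{3} = \frac{p - \frac{5 T}{9}}{3} = - \frac{5 T}{27} + \frac{p}{3}$)
$h{\left(Q \right)} = \frac{2}{3} - \frac{5 Q}{27}$ ($h{\left(Q \right)} = - \frac{5 Q}{27} + \frac{1}{3} \cdot 2 = - \frac{5 Q}{27} + \frac{2}{3} = \frac{2}{3} - \frac{5 Q}{27}$)
$h{\left(\sqrt{-6 + 5} \right)} - o{\left(-17 \right)} = \left(\frac{2}{3} - \frac{5 \sqrt{-6 + 5}}{27}\right) - \left(2 + \frac{\left(-17\right)^{2}}{6}\right) = \left(\frac{2}{3} - \frac{5 \sqrt{-1}}{27}\right) - \left(2 + \frac{1}{6} \cdot 289\right) = \left(\frac{2}{3} - \frac{5 i}{27}\right) - \left(2 + \frac{289}{6}\right) = \left(\frac{2}{3} - \frac{5 i}{27}\right) - \frac{301}{6} = - \frac{99}{2} - \frac{5 i}{27}$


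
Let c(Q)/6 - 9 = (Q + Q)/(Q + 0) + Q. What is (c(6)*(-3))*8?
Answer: -2448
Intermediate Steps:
c(Q) = 66 + 6*Q (c(Q) = 54 + 6*((Q + Q)/(Q + 0) + Q) = 54 + 6*((2*Q)/Q + Q) = 54 + 6*(2 + Q) = 54 + (12 + 6*Q) = 66 + 6*Q)
(c(6)*(-3))*8 = ((66 + 6*6)*(-3))*8 = ((66 + 36)*(-3))*8 = (102*(-3))*8 = -306*8 = -2448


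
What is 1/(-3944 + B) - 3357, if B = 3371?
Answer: -1923562/573 ≈ -3357.0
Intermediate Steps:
1/(-3944 + B) - 3357 = 1/(-3944 + 3371) - 3357 = 1/(-573) - 3357 = -1/573 - 3357 = -1923562/573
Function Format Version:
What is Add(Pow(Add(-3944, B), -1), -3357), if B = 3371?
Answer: Rational(-1923562, 573) ≈ -3357.0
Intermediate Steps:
Add(Pow(Add(-3944, B), -1), -3357) = Add(Pow(Add(-3944, 3371), -1), -3357) = Add(Pow(-573, -1), -3357) = Add(Rational(-1, 573), -3357) = Rational(-1923562, 573)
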